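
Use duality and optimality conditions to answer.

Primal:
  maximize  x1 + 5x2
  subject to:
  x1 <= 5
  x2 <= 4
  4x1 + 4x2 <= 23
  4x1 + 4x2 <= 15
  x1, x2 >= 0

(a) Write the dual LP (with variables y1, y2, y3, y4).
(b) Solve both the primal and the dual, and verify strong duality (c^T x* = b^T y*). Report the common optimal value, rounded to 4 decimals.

The standard primal-dual pair for 'max c^T x s.t. A x <= b, x >= 0' is:
  Dual:  min b^T y  s.t.  A^T y >= c,  y >= 0.

So the dual LP is:
  minimize  5y1 + 4y2 + 23y3 + 15y4
  subject to:
    y1 + 4y3 + 4y4 >= 1
    y2 + 4y3 + 4y4 >= 5
    y1, y2, y3, y4 >= 0

Solving the primal: x* = (0, 3.75).
  primal value c^T x* = 18.75.
Solving the dual: y* = (0, 0, 0, 1.25).
  dual value b^T y* = 18.75.
Strong duality: c^T x* = b^T y*. Confirmed.

18.75


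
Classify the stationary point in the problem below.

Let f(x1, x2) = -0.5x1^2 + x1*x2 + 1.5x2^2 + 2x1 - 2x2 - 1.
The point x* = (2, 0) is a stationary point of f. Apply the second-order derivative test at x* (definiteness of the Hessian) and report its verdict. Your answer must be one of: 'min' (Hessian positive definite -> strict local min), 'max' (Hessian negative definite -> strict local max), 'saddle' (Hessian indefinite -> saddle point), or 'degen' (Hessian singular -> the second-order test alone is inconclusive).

Compute the Hessian H = grad^2 f:
  H = [[-1, 1], [1, 3]]
Verify stationarity: grad f(x*) = H x* + g = (0, 0).
Eigenvalues of H: -1.2361, 3.2361.
Eigenvalues have mixed signs, so H is indefinite -> x* is a saddle point.

saddle


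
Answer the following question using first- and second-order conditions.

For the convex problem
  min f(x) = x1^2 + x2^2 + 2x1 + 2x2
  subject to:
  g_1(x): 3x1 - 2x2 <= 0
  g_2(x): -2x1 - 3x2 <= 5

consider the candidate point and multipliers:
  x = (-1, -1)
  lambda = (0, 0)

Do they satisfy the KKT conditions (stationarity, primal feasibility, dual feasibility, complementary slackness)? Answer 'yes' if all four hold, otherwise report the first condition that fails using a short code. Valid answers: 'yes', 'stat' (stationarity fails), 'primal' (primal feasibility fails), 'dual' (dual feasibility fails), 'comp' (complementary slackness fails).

Gradient of f: grad f(x) = Q x + c = (0, 0)
Constraint values g_i(x) = a_i^T x - b_i:
  g_1((-1, -1)) = -1
  g_2((-1, -1)) = 0
Stationarity residual: grad f(x) + sum_i lambda_i a_i = (0, 0)
  -> stationarity OK
Primal feasibility (all g_i <= 0): OK
Dual feasibility (all lambda_i >= 0): OK
Complementary slackness (lambda_i * g_i(x) = 0 for all i): OK

Verdict: yes, KKT holds.

yes


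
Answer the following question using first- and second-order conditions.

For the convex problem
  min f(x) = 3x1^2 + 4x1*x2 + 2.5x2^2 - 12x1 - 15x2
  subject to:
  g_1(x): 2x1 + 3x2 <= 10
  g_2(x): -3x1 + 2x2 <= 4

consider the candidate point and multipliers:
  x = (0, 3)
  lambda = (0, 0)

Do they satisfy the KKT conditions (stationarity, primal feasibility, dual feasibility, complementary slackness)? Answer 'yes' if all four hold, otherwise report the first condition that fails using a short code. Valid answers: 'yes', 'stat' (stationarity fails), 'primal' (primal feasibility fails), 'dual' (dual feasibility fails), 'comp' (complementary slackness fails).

Gradient of f: grad f(x) = Q x + c = (0, 0)
Constraint values g_i(x) = a_i^T x - b_i:
  g_1((0, 3)) = -1
  g_2((0, 3)) = 2
Stationarity residual: grad f(x) + sum_i lambda_i a_i = (0, 0)
  -> stationarity OK
Primal feasibility (all g_i <= 0): FAILS
Dual feasibility (all lambda_i >= 0): OK
Complementary slackness (lambda_i * g_i(x) = 0 for all i): OK

Verdict: the first failing condition is primal_feasibility -> primal.

primal


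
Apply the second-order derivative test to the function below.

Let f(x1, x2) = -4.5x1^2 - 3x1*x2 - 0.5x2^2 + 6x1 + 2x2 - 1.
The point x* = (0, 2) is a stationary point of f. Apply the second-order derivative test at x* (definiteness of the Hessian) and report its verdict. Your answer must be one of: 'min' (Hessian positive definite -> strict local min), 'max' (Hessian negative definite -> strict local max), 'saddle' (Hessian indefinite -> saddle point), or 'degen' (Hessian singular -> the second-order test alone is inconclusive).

Compute the Hessian H = grad^2 f:
  H = [[-9, -3], [-3, -1]]
Verify stationarity: grad f(x*) = H x* + g = (0, 0).
Eigenvalues of H: -10, 0.
H has a zero eigenvalue (singular; negative semidefinite but not definite), so H is neither positive definite, negative definite, nor indefinite. The second-order test alone is inconclusive -> degen.
(Indeed, f is constant along the null direction of H through x*, so x* is not a strict local extremum.)

degen


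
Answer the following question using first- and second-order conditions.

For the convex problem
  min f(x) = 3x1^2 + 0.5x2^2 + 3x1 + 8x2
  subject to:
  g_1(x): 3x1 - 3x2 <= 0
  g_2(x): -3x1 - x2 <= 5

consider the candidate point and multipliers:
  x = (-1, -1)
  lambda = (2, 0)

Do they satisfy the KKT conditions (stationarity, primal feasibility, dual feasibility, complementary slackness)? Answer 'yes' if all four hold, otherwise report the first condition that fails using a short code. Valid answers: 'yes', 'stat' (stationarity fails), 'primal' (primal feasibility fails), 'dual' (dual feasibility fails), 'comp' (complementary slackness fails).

Gradient of f: grad f(x) = Q x + c = (-3, 7)
Constraint values g_i(x) = a_i^T x - b_i:
  g_1((-1, -1)) = 0
  g_2((-1, -1)) = -1
Stationarity residual: grad f(x) + sum_i lambda_i a_i = (3, 1)
  -> stationarity FAILS
Primal feasibility (all g_i <= 0): OK
Dual feasibility (all lambda_i >= 0): OK
Complementary slackness (lambda_i * g_i(x) = 0 for all i): OK

Verdict: the first failing condition is stationarity -> stat.

stat


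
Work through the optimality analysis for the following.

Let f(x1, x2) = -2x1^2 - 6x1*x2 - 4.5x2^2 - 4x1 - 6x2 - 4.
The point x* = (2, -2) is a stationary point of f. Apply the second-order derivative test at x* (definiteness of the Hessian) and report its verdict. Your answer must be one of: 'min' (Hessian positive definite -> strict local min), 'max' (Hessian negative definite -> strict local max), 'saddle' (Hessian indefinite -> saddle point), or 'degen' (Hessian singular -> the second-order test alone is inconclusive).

Compute the Hessian H = grad^2 f:
  H = [[-4, -6], [-6, -9]]
Verify stationarity: grad f(x*) = H x* + g = (0, 0).
Eigenvalues of H: -13, 0.
H has a zero eigenvalue (singular; negative semidefinite but not definite), so H is neither positive definite, negative definite, nor indefinite. The second-order test alone is inconclusive -> degen.
(Indeed, f is constant along the null direction of H through x*, so x* is not a strict local extremum.)

degen


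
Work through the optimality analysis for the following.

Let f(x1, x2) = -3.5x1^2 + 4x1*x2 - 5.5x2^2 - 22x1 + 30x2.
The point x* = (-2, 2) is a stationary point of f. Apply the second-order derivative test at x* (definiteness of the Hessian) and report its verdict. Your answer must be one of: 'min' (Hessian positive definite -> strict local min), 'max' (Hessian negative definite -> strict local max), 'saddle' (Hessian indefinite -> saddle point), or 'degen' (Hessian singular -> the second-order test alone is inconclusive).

Compute the Hessian H = grad^2 f:
  H = [[-7, 4], [4, -11]]
Verify stationarity: grad f(x*) = H x* + g = (0, 0).
Eigenvalues of H: -13.4721, -4.5279.
Both eigenvalues < 0, so H is negative definite -> x* is a strict local max.

max


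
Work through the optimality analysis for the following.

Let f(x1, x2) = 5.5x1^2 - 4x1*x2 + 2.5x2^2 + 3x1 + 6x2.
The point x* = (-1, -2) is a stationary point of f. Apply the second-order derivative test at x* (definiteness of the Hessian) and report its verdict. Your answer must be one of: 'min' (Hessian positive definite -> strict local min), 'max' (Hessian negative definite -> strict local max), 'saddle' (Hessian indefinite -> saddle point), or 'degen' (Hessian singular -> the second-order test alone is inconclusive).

Compute the Hessian H = grad^2 f:
  H = [[11, -4], [-4, 5]]
Verify stationarity: grad f(x*) = H x* + g = (0, 0).
Eigenvalues of H: 3, 13.
Both eigenvalues > 0, so H is positive definite -> x* is a strict local min.

min


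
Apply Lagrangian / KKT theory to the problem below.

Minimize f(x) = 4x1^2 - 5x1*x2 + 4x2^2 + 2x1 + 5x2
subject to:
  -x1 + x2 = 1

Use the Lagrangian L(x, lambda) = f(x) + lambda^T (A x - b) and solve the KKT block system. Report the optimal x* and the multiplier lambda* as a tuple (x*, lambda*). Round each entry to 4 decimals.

Form the Lagrangian:
  L(x, lambda) = (1/2) x^T Q x + c^T x + lambda^T (A x - b)
Stationarity (grad_x L = 0): Q x + c + A^T lambda = 0.
Primal feasibility: A x = b.

This gives the KKT block system:
  [ Q   A^T ] [ x     ]   [-c ]
  [ A    0  ] [ lambda ] = [ b ]

Solving the linear system:
  x*      = (-1.6667, -0.6667)
  lambda* = (-8)
  f(x*)   = 0.6667

x* = (-1.6667, -0.6667), lambda* = (-8)


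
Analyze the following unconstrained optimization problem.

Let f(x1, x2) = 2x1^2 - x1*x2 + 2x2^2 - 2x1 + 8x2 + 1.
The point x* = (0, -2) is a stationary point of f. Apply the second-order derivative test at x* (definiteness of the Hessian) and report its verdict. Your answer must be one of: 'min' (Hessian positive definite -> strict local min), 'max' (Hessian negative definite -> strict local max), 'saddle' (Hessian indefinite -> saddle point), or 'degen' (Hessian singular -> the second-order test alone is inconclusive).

Compute the Hessian H = grad^2 f:
  H = [[4, -1], [-1, 4]]
Verify stationarity: grad f(x*) = H x* + g = (0, 0).
Eigenvalues of H: 3, 5.
Both eigenvalues > 0, so H is positive definite -> x* is a strict local min.

min


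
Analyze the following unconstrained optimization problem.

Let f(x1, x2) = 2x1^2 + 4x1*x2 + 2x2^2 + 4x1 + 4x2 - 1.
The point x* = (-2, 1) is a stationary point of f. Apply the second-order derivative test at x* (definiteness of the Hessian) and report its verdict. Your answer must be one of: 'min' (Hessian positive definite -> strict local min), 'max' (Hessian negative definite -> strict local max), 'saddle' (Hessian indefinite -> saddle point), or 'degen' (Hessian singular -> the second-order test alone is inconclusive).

Compute the Hessian H = grad^2 f:
  H = [[4, 4], [4, 4]]
Verify stationarity: grad f(x*) = H x* + g = (0, 0).
Eigenvalues of H: 0, 8.
H has a zero eigenvalue (singular; positive semidefinite but not definite), so H is neither positive definite, negative definite, nor indefinite. The second-order test alone is inconclusive -> degen.
(Indeed, f is constant along the null direction of H through x*, so x* is not a strict local extremum.)

degen


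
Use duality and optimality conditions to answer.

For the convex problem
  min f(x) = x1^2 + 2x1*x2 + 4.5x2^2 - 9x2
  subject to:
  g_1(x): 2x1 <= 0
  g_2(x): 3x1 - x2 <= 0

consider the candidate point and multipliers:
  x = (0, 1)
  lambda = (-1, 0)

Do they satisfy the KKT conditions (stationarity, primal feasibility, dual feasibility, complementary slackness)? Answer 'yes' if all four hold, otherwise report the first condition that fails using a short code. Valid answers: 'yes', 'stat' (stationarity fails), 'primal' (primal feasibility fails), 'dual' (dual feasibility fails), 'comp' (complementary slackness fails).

Gradient of f: grad f(x) = Q x + c = (2, 0)
Constraint values g_i(x) = a_i^T x - b_i:
  g_1((0, 1)) = 0
  g_2((0, 1)) = -1
Stationarity residual: grad f(x) + sum_i lambda_i a_i = (0, 0)
  -> stationarity OK
Primal feasibility (all g_i <= 0): OK
Dual feasibility (all lambda_i >= 0): FAILS
Complementary slackness (lambda_i * g_i(x) = 0 for all i): OK

Verdict: the first failing condition is dual_feasibility -> dual.

dual


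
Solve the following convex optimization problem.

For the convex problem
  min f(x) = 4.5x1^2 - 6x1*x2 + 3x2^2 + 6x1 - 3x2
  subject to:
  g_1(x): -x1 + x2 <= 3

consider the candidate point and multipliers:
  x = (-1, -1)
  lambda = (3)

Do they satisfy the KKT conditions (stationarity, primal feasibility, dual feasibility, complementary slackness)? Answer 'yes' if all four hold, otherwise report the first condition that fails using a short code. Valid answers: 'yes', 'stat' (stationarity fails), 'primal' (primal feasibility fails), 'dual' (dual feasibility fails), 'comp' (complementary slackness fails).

Gradient of f: grad f(x) = Q x + c = (3, -3)
Constraint values g_i(x) = a_i^T x - b_i:
  g_1((-1, -1)) = -3
Stationarity residual: grad f(x) + sum_i lambda_i a_i = (0, 0)
  -> stationarity OK
Primal feasibility (all g_i <= 0): OK
Dual feasibility (all lambda_i >= 0): OK
Complementary slackness (lambda_i * g_i(x) = 0 for all i): FAILS

Verdict: the first failing condition is complementary_slackness -> comp.

comp


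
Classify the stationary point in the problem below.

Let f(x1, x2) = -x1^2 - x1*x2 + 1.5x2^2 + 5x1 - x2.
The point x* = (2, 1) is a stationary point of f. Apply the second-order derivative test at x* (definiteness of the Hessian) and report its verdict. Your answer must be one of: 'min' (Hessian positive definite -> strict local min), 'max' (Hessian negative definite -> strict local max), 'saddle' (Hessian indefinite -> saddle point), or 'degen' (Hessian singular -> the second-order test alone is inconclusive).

Compute the Hessian H = grad^2 f:
  H = [[-2, -1], [-1, 3]]
Verify stationarity: grad f(x*) = H x* + g = (0, 0).
Eigenvalues of H: -2.1926, 3.1926.
Eigenvalues have mixed signs, so H is indefinite -> x* is a saddle point.

saddle


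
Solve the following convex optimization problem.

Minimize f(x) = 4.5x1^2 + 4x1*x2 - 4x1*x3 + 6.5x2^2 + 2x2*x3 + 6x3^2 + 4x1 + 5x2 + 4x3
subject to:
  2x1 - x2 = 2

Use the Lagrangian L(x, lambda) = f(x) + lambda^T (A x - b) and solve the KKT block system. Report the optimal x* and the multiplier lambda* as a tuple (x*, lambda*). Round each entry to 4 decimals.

Form the Lagrangian:
  L(x, lambda) = (1/2) x^T Q x + c^T x + lambda^T (A x - b)
Stationarity (grad_x L = 0): Q x + c + A^T lambda = 0.
Primal feasibility: A x = b.

This gives the KKT block system:
  [ Q   A^T ] [ x     ]   [-c ]
  [ A    0  ] [ lambda ] = [ b ]

Solving the linear system:
  x*      = (0.5974, -0.8052, 0)
  lambda* = (-3.0779)
  f(x*)   = 2.2597

x* = (0.5974, -0.8052, 0), lambda* = (-3.0779)


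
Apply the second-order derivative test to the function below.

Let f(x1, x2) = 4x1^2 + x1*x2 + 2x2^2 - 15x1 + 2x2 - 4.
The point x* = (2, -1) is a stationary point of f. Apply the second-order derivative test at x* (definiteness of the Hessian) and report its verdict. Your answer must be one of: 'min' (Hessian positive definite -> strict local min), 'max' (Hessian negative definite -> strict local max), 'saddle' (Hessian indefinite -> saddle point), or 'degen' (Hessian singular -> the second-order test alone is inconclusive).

Compute the Hessian H = grad^2 f:
  H = [[8, 1], [1, 4]]
Verify stationarity: grad f(x*) = H x* + g = (0, 0).
Eigenvalues of H: 3.7639, 8.2361.
Both eigenvalues > 0, so H is positive definite -> x* is a strict local min.

min


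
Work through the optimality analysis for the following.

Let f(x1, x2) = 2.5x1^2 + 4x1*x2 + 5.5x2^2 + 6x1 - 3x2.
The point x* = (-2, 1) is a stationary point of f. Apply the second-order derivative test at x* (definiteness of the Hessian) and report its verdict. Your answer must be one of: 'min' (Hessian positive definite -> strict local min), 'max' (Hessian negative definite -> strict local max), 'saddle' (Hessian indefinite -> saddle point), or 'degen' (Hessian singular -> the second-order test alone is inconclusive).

Compute the Hessian H = grad^2 f:
  H = [[5, 4], [4, 11]]
Verify stationarity: grad f(x*) = H x* + g = (0, 0).
Eigenvalues of H: 3, 13.
Both eigenvalues > 0, so H is positive definite -> x* is a strict local min.

min


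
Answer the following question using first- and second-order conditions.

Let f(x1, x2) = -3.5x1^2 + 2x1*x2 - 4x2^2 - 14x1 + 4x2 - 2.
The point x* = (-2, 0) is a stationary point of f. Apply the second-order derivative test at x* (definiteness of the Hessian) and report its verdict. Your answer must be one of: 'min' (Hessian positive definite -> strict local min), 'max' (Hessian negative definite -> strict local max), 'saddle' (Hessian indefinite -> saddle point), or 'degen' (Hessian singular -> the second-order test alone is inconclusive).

Compute the Hessian H = grad^2 f:
  H = [[-7, 2], [2, -8]]
Verify stationarity: grad f(x*) = H x* + g = (0, 0).
Eigenvalues of H: -9.5616, -5.4384.
Both eigenvalues < 0, so H is negative definite -> x* is a strict local max.

max


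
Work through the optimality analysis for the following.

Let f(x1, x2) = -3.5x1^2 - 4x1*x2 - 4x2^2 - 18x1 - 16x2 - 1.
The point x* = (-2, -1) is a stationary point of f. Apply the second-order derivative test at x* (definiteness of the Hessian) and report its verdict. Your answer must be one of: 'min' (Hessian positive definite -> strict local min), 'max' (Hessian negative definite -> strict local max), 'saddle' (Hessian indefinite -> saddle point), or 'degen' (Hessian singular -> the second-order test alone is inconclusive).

Compute the Hessian H = grad^2 f:
  H = [[-7, -4], [-4, -8]]
Verify stationarity: grad f(x*) = H x* + g = (0, 0).
Eigenvalues of H: -11.5311, -3.4689.
Both eigenvalues < 0, so H is negative definite -> x* is a strict local max.

max


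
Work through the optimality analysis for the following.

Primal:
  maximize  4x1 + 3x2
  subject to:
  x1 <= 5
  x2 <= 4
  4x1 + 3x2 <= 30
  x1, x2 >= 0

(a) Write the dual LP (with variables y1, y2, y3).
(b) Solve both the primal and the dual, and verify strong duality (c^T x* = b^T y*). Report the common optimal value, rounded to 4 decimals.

The standard primal-dual pair for 'max c^T x s.t. A x <= b, x >= 0' is:
  Dual:  min b^T y  s.t.  A^T y >= c,  y >= 0.

So the dual LP is:
  minimize  5y1 + 4y2 + 30y3
  subject to:
    y1 + 4y3 >= 4
    y2 + 3y3 >= 3
    y1, y2, y3 >= 0

Solving the primal: x* = (4.5, 4).
  primal value c^T x* = 30.
Solving the dual: y* = (0, 0, 1).
  dual value b^T y* = 30.
Strong duality: c^T x* = b^T y*. Confirmed.

30


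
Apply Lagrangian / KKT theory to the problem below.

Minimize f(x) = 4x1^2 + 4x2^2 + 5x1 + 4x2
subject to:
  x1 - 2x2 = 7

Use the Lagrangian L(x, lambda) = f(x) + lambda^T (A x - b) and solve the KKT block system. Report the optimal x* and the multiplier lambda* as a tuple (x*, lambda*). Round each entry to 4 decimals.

Form the Lagrangian:
  L(x, lambda) = (1/2) x^T Q x + c^T x + lambda^T (A x - b)
Stationarity (grad_x L = 0): Q x + c + A^T lambda = 0.
Primal feasibility: A x = b.

This gives the KKT block system:
  [ Q   A^T ] [ x     ]   [-c ]
  [ A    0  ] [ lambda ] = [ b ]

Solving the linear system:
  x*      = (0.7, -3.15)
  lambda* = (-10.6)
  f(x*)   = 32.55

x* = (0.7, -3.15), lambda* = (-10.6)


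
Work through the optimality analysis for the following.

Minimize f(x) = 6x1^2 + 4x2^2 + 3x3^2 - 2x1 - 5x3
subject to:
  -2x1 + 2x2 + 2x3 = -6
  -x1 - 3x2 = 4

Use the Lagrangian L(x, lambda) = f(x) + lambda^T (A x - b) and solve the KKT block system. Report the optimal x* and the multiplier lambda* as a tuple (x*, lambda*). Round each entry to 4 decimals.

Form the Lagrangian:
  L(x, lambda) = (1/2) x^T Q x + c^T x + lambda^T (A x - b)
Stationarity (grad_x L = 0): Q x + c + A^T lambda = 0.
Primal feasibility: A x = b.

This gives the KKT block system:
  [ Q   A^T ] [ x     ]   [-c ]
  [ A    0  ] [ lambda ] = [ b ]

Solving the linear system:
  x*      = (0.783, -1.5943, -0.6226)
  lambda* = (4.3679, -1.3396)
  f(x*)   = 16.5566

x* = (0.783, -1.5943, -0.6226), lambda* = (4.3679, -1.3396)


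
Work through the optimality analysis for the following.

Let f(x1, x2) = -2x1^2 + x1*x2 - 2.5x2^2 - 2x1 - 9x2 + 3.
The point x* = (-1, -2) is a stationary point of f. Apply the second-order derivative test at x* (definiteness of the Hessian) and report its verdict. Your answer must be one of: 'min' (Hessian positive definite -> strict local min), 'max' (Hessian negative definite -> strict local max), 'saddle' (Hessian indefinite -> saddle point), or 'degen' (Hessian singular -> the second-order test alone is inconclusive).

Compute the Hessian H = grad^2 f:
  H = [[-4, 1], [1, -5]]
Verify stationarity: grad f(x*) = H x* + g = (0, 0).
Eigenvalues of H: -5.618, -3.382.
Both eigenvalues < 0, so H is negative definite -> x* is a strict local max.

max


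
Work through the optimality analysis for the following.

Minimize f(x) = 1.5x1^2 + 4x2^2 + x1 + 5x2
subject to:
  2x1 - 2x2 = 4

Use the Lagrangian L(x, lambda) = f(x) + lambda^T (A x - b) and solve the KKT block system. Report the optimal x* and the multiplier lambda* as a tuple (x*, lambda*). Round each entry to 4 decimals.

Form the Lagrangian:
  L(x, lambda) = (1/2) x^T Q x + c^T x + lambda^T (A x - b)
Stationarity (grad_x L = 0): Q x + c + A^T lambda = 0.
Primal feasibility: A x = b.

This gives the KKT block system:
  [ Q   A^T ] [ x     ]   [-c ]
  [ A    0  ] [ lambda ] = [ b ]

Solving the linear system:
  x*      = (0.9091, -1.0909)
  lambda* = (-1.8636)
  f(x*)   = 1.4545

x* = (0.9091, -1.0909), lambda* = (-1.8636)


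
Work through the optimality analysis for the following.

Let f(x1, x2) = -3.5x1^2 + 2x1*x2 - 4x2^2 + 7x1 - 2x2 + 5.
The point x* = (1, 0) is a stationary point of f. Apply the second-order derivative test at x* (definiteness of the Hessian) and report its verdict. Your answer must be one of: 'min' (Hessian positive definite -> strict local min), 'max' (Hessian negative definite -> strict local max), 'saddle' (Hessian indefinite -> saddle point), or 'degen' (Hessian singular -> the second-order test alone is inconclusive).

Compute the Hessian H = grad^2 f:
  H = [[-7, 2], [2, -8]]
Verify stationarity: grad f(x*) = H x* + g = (0, 0).
Eigenvalues of H: -9.5616, -5.4384.
Both eigenvalues < 0, so H is negative definite -> x* is a strict local max.

max


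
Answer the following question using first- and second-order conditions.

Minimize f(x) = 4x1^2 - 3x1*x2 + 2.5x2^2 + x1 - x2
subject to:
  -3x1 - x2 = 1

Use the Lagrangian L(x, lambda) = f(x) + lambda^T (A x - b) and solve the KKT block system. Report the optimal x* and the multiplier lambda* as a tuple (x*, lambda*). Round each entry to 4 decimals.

Form the Lagrangian:
  L(x, lambda) = (1/2) x^T Q x + c^T x + lambda^T (A x - b)
Stationarity (grad_x L = 0): Q x + c + A^T lambda = 0.
Primal feasibility: A x = b.

This gives the KKT block system:
  [ Q   A^T ] [ x     ]   [-c ]
  [ A    0  ] [ lambda ] = [ b ]

Solving the linear system:
  x*      = (-0.3099, -0.0704)
  lambda* = (-0.4225)
  f(x*)   = 0.0915

x* = (-0.3099, -0.0704), lambda* = (-0.4225)


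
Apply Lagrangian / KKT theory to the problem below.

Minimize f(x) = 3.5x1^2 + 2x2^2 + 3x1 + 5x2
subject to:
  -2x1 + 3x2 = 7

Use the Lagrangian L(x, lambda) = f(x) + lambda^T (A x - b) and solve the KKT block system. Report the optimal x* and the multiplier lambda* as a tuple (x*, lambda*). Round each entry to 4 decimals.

Form the Lagrangian:
  L(x, lambda) = (1/2) x^T Q x + c^T x + lambda^T (A x - b)
Stationarity (grad_x L = 0): Q x + c + A^T lambda = 0.
Primal feasibility: A x = b.

This gives the KKT block system:
  [ Q   A^T ] [ x     ]   [-c ]
  [ A    0  ] [ lambda ] = [ b ]

Solving the linear system:
  x*      = (-1.4304, 1.3797)
  lambda* = (-3.5063)
  f(x*)   = 13.5759

x* = (-1.4304, 1.3797), lambda* = (-3.5063)


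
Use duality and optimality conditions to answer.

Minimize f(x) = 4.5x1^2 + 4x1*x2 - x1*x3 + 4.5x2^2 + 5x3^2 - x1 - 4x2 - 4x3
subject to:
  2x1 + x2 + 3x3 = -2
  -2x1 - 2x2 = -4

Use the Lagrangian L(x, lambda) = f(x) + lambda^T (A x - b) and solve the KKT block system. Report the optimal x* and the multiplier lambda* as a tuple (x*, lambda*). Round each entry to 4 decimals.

Form the Lagrangian:
  L(x, lambda) = (1/2) x^T Q x + c^T x + lambda^T (A x - b)
Stationarity (grad_x L = 0): Q x + c + A^T lambda = 0.
Primal feasibility: A x = b.

This gives the KKT block system:
  [ Q   A^T ] [ x     ]   [-c ]
  [ A    0  ] [ lambda ] = [ b ]

Solving the linear system:
  x*      = (-0.0094, 2.0094, -1.3302)
  lambda* = (5.7642, 9.9057)
  f(x*)   = 24.2217

x* = (-0.0094, 2.0094, -1.3302), lambda* = (5.7642, 9.9057)


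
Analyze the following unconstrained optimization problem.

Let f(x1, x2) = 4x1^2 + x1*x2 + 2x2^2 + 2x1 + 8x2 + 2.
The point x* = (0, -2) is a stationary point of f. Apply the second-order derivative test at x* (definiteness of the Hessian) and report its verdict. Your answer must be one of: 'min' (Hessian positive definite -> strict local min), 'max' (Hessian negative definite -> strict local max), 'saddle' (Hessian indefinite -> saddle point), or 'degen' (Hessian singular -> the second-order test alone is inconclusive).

Compute the Hessian H = grad^2 f:
  H = [[8, 1], [1, 4]]
Verify stationarity: grad f(x*) = H x* + g = (0, 0).
Eigenvalues of H: 3.7639, 8.2361.
Both eigenvalues > 0, so H is positive definite -> x* is a strict local min.

min


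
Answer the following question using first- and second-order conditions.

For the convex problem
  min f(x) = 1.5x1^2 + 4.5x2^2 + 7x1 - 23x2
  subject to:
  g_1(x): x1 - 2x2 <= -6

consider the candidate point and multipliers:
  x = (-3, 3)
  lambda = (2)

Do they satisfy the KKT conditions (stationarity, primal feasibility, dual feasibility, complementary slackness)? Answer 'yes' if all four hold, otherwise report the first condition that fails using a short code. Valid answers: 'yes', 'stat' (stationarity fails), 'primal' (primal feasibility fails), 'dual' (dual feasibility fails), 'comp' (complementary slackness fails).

Gradient of f: grad f(x) = Q x + c = (-2, 4)
Constraint values g_i(x) = a_i^T x - b_i:
  g_1((-3, 3)) = -3
Stationarity residual: grad f(x) + sum_i lambda_i a_i = (0, 0)
  -> stationarity OK
Primal feasibility (all g_i <= 0): OK
Dual feasibility (all lambda_i >= 0): OK
Complementary slackness (lambda_i * g_i(x) = 0 for all i): FAILS

Verdict: the first failing condition is complementary_slackness -> comp.

comp


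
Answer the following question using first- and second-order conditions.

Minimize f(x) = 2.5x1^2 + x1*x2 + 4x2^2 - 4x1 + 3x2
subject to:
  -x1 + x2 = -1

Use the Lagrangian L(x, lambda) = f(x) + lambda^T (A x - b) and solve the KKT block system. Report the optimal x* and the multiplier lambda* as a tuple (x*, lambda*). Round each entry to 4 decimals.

Form the Lagrangian:
  L(x, lambda) = (1/2) x^T Q x + c^T x + lambda^T (A x - b)
Stationarity (grad_x L = 0): Q x + c + A^T lambda = 0.
Primal feasibility: A x = b.

This gives the KKT block system:
  [ Q   A^T ] [ x     ]   [-c ]
  [ A    0  ] [ lambda ] = [ b ]

Solving the linear system:
  x*      = (0.6667, -0.3333)
  lambda* = (-1)
  f(x*)   = -2.3333

x* = (0.6667, -0.3333), lambda* = (-1)


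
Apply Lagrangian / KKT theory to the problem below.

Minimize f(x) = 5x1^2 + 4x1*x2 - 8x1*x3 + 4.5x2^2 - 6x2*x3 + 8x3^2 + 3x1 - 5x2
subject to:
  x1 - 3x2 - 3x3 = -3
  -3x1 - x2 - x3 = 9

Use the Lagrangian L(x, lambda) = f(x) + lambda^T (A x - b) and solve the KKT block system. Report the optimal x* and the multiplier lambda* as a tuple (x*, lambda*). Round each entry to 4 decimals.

Form the Lagrangian:
  L(x, lambda) = (1/2) x^T Q x + c^T x + lambda^T (A x - b)
Stationarity (grad_x L = 0): Q x + c + A^T lambda = 0.
Primal feasibility: A x = b.

This gives the KKT block system:
  [ Q   A^T ] [ x     ]   [-c ]
  [ A    0  ] [ lambda ] = [ b ]

Solving the linear system:
  x*      = (-3, 1.1081, -1.1081)
  lambda* = (1.2568, -4.1486)
  f(x*)   = 13.2838

x* = (-3, 1.1081, -1.1081), lambda* = (1.2568, -4.1486)


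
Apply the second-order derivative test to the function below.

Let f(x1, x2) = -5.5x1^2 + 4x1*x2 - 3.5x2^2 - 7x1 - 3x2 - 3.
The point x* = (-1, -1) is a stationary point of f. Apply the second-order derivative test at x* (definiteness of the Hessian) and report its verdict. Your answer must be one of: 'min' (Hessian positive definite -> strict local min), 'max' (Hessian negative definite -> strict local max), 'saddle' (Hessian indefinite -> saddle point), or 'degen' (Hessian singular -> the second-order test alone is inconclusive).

Compute the Hessian H = grad^2 f:
  H = [[-11, 4], [4, -7]]
Verify stationarity: grad f(x*) = H x* + g = (0, 0).
Eigenvalues of H: -13.4721, -4.5279.
Both eigenvalues < 0, so H is negative definite -> x* is a strict local max.

max


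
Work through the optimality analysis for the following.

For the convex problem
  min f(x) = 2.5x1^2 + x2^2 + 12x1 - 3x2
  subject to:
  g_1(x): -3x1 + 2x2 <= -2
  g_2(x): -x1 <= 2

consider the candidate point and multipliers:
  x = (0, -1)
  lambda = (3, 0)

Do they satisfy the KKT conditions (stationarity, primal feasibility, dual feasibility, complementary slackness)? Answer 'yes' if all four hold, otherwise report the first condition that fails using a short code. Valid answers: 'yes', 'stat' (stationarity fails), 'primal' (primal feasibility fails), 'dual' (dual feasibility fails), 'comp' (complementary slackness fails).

Gradient of f: grad f(x) = Q x + c = (12, -5)
Constraint values g_i(x) = a_i^T x - b_i:
  g_1((0, -1)) = 0
  g_2((0, -1)) = -2
Stationarity residual: grad f(x) + sum_i lambda_i a_i = (3, 1)
  -> stationarity FAILS
Primal feasibility (all g_i <= 0): OK
Dual feasibility (all lambda_i >= 0): OK
Complementary slackness (lambda_i * g_i(x) = 0 for all i): OK

Verdict: the first failing condition is stationarity -> stat.

stat


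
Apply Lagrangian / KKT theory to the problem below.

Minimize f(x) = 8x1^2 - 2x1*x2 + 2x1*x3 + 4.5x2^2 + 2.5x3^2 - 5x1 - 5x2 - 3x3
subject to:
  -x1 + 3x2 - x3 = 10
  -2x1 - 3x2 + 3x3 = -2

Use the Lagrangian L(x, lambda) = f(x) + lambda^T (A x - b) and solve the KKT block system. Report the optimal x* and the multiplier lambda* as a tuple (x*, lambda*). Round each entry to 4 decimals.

Form the Lagrangian:
  L(x, lambda) = (1/2) x^T Q x + c^T x + lambda^T (A x - b)
Stationarity (grad_x L = 0): Q x + c + A^T lambda = 0.
Primal feasibility: A x = b.

This gives the KKT block system:
  [ Q   A^T ] [ x     ]   [-c ]
  [ A    0  ] [ lambda ] = [ b ]

Solving the linear system:
  x*      = (-1.3825, 3.5146, 1.9263)
  lambda* = (-16.6313, -6.8326)
  f(x*)   = 68.1045

x* = (-1.3825, 3.5146, 1.9263), lambda* = (-16.6313, -6.8326)


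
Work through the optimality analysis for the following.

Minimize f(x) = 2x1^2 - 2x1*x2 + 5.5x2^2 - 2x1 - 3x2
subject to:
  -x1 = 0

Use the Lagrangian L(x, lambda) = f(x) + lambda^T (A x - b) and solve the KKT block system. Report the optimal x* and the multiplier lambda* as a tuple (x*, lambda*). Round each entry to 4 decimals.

Form the Lagrangian:
  L(x, lambda) = (1/2) x^T Q x + c^T x + lambda^T (A x - b)
Stationarity (grad_x L = 0): Q x + c + A^T lambda = 0.
Primal feasibility: A x = b.

This gives the KKT block system:
  [ Q   A^T ] [ x     ]   [-c ]
  [ A    0  ] [ lambda ] = [ b ]

Solving the linear system:
  x*      = (0, 0.2727)
  lambda* = (-2.5455)
  f(x*)   = -0.4091

x* = (0, 0.2727), lambda* = (-2.5455)


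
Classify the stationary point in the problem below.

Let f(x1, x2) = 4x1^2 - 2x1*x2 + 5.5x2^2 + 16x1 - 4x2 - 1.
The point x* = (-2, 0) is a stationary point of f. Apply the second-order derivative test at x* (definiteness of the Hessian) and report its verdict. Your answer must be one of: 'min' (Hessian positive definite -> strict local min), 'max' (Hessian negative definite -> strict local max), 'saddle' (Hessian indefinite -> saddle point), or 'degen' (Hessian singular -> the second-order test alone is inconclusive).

Compute the Hessian H = grad^2 f:
  H = [[8, -2], [-2, 11]]
Verify stationarity: grad f(x*) = H x* + g = (0, 0).
Eigenvalues of H: 7, 12.
Both eigenvalues > 0, so H is positive definite -> x* is a strict local min.

min


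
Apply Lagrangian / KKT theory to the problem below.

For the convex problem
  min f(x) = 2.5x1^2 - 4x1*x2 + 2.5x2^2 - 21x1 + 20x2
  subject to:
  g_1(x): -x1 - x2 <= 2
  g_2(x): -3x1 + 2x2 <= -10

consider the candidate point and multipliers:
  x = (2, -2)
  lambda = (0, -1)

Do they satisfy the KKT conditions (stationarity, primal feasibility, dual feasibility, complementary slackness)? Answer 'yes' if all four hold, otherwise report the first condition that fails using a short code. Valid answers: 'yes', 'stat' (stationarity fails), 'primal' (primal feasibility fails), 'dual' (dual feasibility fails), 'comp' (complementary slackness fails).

Gradient of f: grad f(x) = Q x + c = (-3, 2)
Constraint values g_i(x) = a_i^T x - b_i:
  g_1((2, -2)) = -2
  g_2((2, -2)) = 0
Stationarity residual: grad f(x) + sum_i lambda_i a_i = (0, 0)
  -> stationarity OK
Primal feasibility (all g_i <= 0): OK
Dual feasibility (all lambda_i >= 0): FAILS
Complementary slackness (lambda_i * g_i(x) = 0 for all i): OK

Verdict: the first failing condition is dual_feasibility -> dual.

dual


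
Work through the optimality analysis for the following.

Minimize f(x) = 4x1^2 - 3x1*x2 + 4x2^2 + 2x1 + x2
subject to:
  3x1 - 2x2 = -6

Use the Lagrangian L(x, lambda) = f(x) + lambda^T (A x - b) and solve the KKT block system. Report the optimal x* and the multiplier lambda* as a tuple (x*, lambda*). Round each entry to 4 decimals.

Form the Lagrangian:
  L(x, lambda) = (1/2) x^T Q x + c^T x + lambda^T (A x - b)
Stationarity (grad_x L = 0): Q x + c + A^T lambda = 0.
Primal feasibility: A x = b.

This gives the KKT block system:
  [ Q   A^T ] [ x     ]   [-c ]
  [ A    0  ] [ lambda ] = [ b ]

Solving the linear system:
  x*      = (-1.7941, 0.3088)
  lambda* = (4.4265)
  f(x*)   = 11.6397

x* = (-1.7941, 0.3088), lambda* = (4.4265)


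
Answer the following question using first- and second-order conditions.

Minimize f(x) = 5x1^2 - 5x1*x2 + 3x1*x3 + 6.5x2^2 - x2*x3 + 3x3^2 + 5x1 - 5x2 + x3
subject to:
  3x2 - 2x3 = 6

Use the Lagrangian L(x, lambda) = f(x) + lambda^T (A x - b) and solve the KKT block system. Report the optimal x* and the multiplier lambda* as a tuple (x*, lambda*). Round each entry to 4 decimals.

Form the Lagrangian:
  L(x, lambda) = (1/2) x^T Q x + c^T x + lambda^T (A x - b)
Stationarity (grad_x L = 0): Q x + c + A^T lambda = 0.
Primal feasibility: A x = b.

This gives the KKT block system:
  [ Q   A^T ] [ x     ]   [-c ]
  [ A    0  ] [ lambda ] = [ b ]

Solving the linear system:
  x*      = (0.459, 1.18, -1.23)
  lambda* = (-3.0916)
  f(x*)   = 6.8573

x* = (0.459, 1.18, -1.23), lambda* = (-3.0916)


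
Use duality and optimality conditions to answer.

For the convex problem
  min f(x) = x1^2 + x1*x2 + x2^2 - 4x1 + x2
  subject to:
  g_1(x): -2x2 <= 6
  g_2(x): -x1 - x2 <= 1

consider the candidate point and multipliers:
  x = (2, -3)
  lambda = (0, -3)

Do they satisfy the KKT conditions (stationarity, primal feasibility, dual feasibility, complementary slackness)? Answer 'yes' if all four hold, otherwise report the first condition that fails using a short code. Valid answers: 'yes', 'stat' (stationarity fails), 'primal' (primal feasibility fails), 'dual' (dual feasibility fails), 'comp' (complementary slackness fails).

Gradient of f: grad f(x) = Q x + c = (-3, -3)
Constraint values g_i(x) = a_i^T x - b_i:
  g_1((2, -3)) = 0
  g_2((2, -3)) = 0
Stationarity residual: grad f(x) + sum_i lambda_i a_i = (0, 0)
  -> stationarity OK
Primal feasibility (all g_i <= 0): OK
Dual feasibility (all lambda_i >= 0): FAILS
Complementary slackness (lambda_i * g_i(x) = 0 for all i): OK

Verdict: the first failing condition is dual_feasibility -> dual.

dual


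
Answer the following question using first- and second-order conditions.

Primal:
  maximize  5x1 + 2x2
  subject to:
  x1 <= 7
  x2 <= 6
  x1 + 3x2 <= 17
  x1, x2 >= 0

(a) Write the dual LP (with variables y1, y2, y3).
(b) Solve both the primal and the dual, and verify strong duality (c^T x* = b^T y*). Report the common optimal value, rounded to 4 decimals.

The standard primal-dual pair for 'max c^T x s.t. A x <= b, x >= 0' is:
  Dual:  min b^T y  s.t.  A^T y >= c,  y >= 0.

So the dual LP is:
  minimize  7y1 + 6y2 + 17y3
  subject to:
    y1 + y3 >= 5
    y2 + 3y3 >= 2
    y1, y2, y3 >= 0

Solving the primal: x* = (7, 3.3333).
  primal value c^T x* = 41.6667.
Solving the dual: y* = (4.3333, 0, 0.6667).
  dual value b^T y* = 41.6667.
Strong duality: c^T x* = b^T y*. Confirmed.

41.6667


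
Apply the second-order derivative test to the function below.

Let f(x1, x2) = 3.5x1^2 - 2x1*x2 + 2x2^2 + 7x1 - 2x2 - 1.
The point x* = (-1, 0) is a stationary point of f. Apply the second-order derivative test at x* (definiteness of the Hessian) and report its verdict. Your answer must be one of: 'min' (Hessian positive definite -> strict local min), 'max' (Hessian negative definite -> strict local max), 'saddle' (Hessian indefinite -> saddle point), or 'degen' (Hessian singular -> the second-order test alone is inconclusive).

Compute the Hessian H = grad^2 f:
  H = [[7, -2], [-2, 4]]
Verify stationarity: grad f(x*) = H x* + g = (0, 0).
Eigenvalues of H: 3, 8.
Both eigenvalues > 0, so H is positive definite -> x* is a strict local min.

min


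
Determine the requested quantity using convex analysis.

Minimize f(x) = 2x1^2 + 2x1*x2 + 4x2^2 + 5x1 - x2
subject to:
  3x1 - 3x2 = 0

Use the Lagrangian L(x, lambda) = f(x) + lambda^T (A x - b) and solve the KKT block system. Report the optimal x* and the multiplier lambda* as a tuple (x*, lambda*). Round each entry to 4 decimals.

Form the Lagrangian:
  L(x, lambda) = (1/2) x^T Q x + c^T x + lambda^T (A x - b)
Stationarity (grad_x L = 0): Q x + c + A^T lambda = 0.
Primal feasibility: A x = b.

This gives the KKT block system:
  [ Q   A^T ] [ x     ]   [-c ]
  [ A    0  ] [ lambda ] = [ b ]

Solving the linear system:
  x*      = (-0.25, -0.25)
  lambda* = (-1.1667)
  f(x*)   = -0.5

x* = (-0.25, -0.25), lambda* = (-1.1667)


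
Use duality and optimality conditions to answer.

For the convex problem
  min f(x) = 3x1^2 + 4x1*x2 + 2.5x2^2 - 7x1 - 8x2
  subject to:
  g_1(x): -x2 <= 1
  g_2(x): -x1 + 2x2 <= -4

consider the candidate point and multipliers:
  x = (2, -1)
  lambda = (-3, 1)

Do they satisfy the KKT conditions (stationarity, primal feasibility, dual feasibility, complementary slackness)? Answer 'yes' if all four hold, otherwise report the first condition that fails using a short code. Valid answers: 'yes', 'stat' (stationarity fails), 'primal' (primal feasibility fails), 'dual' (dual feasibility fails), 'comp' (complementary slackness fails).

Gradient of f: grad f(x) = Q x + c = (1, -5)
Constraint values g_i(x) = a_i^T x - b_i:
  g_1((2, -1)) = 0
  g_2((2, -1)) = 0
Stationarity residual: grad f(x) + sum_i lambda_i a_i = (0, 0)
  -> stationarity OK
Primal feasibility (all g_i <= 0): OK
Dual feasibility (all lambda_i >= 0): FAILS
Complementary slackness (lambda_i * g_i(x) = 0 for all i): OK

Verdict: the first failing condition is dual_feasibility -> dual.

dual


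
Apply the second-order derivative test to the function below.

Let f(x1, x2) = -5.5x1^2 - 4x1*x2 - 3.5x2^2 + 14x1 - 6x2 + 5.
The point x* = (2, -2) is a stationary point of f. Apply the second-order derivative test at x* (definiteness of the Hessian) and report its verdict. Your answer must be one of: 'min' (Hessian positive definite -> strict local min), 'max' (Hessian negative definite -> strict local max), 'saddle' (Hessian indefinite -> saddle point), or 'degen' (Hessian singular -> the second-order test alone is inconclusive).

Compute the Hessian H = grad^2 f:
  H = [[-11, -4], [-4, -7]]
Verify stationarity: grad f(x*) = H x* + g = (0, 0).
Eigenvalues of H: -13.4721, -4.5279.
Both eigenvalues < 0, so H is negative definite -> x* is a strict local max.

max


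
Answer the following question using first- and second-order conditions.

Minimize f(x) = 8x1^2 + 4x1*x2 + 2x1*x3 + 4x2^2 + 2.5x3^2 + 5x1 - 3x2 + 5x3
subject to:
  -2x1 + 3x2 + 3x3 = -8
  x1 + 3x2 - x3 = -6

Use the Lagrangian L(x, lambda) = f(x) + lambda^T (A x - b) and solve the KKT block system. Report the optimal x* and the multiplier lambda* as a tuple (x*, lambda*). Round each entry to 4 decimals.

Form the Lagrangian:
  L(x, lambda) = (1/2) x^T Q x + c^T x + lambda^T (A x - b)
Stationarity (grad_x L = 0): Q x + c + A^T lambda = 0.
Primal feasibility: A x = b.

This gives the KKT block system:
  [ Q   A^T ] [ x     ]   [-c ]
  [ A    0  ] [ lambda ] = [ b ]

Solving the linear system:
  x*      = (0.0518, -2.171, -0.4612)
  lambda* = (0.9807, 5.7396)
  f(x*)   = 23.3744

x* = (0.0518, -2.171, -0.4612), lambda* = (0.9807, 5.7396)
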